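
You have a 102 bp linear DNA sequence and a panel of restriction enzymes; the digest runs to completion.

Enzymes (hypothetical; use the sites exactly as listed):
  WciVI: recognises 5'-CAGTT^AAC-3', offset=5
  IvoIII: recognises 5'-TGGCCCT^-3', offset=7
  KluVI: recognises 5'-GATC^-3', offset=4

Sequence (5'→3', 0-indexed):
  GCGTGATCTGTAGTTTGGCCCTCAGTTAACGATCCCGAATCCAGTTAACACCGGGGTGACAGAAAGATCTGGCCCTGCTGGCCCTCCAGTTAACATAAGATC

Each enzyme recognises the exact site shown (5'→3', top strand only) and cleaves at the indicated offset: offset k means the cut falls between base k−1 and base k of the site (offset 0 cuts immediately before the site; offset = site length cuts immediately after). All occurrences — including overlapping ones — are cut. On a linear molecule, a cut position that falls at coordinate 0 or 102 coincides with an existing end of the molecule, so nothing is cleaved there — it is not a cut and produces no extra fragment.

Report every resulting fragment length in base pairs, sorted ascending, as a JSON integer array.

[5,6,7,7,8,9,11,12,14,23]

Site scan:
  WciVI (CAGTTAAC, off=5): starts [22, 41, 86] → cuts [27, 46, 91]
  IvoIII (TGGCCCT, off=7): starts [15, 69, 78] → cuts [22, 76, 85]
  KluVI (GATC, off=4): starts [4, 30, 65, 98] → cuts [8, 34, 69] (position 102 is a terminus of the linear molecule — no cut)

Pooled cuts: [8, 22, 27, 34, 46, 69, 76, 85, 91]

Fragments:
  [0,8): 8 bp
  [8,22): 14 bp
  [22,27): 5 bp
  [27,34): 7 bp
  [34,46): 12 bp
  [46,69): 23 bp
  [69,76): 7 bp
  [76,85): 9 bp
  [85,91): 6 bp
  [91,102): 11 bp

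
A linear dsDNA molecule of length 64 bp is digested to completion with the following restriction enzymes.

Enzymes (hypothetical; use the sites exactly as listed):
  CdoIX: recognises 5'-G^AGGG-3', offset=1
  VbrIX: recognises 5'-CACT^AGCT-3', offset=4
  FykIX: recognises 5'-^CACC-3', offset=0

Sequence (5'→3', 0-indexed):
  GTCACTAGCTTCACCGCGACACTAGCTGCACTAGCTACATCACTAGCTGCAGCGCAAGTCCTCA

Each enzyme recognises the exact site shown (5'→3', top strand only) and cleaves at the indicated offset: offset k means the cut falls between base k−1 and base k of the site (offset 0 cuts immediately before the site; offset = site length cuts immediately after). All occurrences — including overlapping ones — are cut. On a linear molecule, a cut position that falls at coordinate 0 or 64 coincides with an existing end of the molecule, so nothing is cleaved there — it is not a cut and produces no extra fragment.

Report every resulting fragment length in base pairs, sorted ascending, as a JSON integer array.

Site scan:
  CdoIX (GAGGG, off=1): no sites
  VbrIX (CACTAGCT, off=4): starts [2, 19, 28, 40] → cuts [6, 23, 32, 44]
  FykIX (CACC, off=0): starts [11] → cuts [11]

All cut coordinates (distinct, sorted): [6, 11, 23, 32, 44]

Fragments:
  [0,6): 6 bp
  [6,11): 5 bp
  [11,23): 12 bp
  [23,32): 9 bp
  [32,44): 12 bp
  [44,64): 20 bp

[5,6,9,12,12,20]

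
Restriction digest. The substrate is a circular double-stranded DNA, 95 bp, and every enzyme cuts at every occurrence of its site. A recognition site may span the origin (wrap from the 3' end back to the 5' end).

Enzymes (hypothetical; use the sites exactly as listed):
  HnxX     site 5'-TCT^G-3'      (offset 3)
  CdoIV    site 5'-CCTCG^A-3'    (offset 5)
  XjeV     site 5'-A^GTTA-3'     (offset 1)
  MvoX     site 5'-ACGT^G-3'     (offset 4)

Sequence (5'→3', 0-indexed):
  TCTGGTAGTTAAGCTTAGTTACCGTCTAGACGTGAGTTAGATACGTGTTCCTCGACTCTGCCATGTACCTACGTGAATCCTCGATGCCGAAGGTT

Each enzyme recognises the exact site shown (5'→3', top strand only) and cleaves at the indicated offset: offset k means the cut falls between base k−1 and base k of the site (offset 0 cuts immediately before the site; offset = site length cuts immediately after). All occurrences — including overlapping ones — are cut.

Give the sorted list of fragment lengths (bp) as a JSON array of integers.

Per-enzyme occurrences:
  HnxX TCTG/3: at [0, 56] ⇒ [3, 59]
  CdoIV CCTCGA/5: at [49, 78] ⇒ [54, 83]
  XjeV AGTTA/1: at [6, 16, 34] ⇒ [7, 17, 35]
  MvoX ACGTG/4: at [29, 42, 70] ⇒ [33, 46, 74]

All cut coordinates (distinct, sorted): [3, 7, 17, 33, 35, 46, 54, 59, 74, 83]

Fragment lengths:
  3→7: 4 bp
  7→17: 10 bp
  17→33: 16 bp
  33→35: 2 bp
  35→46: 11 bp
  46→54: 8 bp
  54→59: 5 bp
  59→74: 15 bp
  74→83: 9 bp
  83→3 (wrap): 95-83+3 = 15 bp

[2,4,5,8,9,10,11,15,15,16]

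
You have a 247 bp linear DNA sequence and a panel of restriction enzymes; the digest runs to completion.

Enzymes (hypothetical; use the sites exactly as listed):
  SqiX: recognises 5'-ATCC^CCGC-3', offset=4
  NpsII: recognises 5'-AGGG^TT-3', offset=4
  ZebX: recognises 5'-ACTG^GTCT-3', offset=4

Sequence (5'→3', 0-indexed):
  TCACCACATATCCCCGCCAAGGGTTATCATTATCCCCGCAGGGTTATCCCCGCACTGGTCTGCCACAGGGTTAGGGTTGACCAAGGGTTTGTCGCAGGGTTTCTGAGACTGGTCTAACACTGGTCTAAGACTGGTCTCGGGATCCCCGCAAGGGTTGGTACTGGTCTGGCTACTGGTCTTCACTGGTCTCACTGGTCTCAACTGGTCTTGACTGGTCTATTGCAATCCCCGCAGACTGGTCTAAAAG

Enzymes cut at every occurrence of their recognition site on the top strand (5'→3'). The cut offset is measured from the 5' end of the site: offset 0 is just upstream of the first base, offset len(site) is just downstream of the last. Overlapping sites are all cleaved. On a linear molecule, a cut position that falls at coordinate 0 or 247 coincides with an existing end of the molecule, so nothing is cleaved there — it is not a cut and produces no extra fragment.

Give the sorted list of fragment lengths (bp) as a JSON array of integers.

[6,6,8,8,9,9,9,9,10,10,10,10,10,11,11,11,12,12,12,12,12,13,13,14]

Site scan:
  SqiX ATCCCCGC/4: at [9, 31, 45, 141, 224] ⇒ [13, 35, 49, 145, 228]
  NpsII AGGGTT/4: at [19, 39, 66, 72, 83, 95, 150] ⇒ [23, 43, 70, 76, 87, 99, 154]
  ZebX ACTGGTCT/4: at [53, 107, 118, 129, 159, 171, 181, 190, 200, 210, 234] ⇒ [57, 111, 122, 133, 163, 175, 185, 194, 204, 214, 238]

Pooled cuts: [13, 23, 35, 43, 49, 57, 70, 76, 87, 99, 111, 122, 133, 145, 154, 163, 175, 185, 194, 204, 214, 228, 238]

Fragments:
  [0,13): 13 bp
  [13,23): 10 bp
  [23,35): 12 bp
  [35,43): 8 bp
  [43,49): 6 bp
  [49,57): 8 bp
  [57,70): 13 bp
  [70,76): 6 bp
  [76,87): 11 bp
  [87,99): 12 bp
  [99,111): 12 bp
  [111,122): 11 bp
  [122,133): 11 bp
  [133,145): 12 bp
  [145,154): 9 bp
  [154,163): 9 bp
  [163,175): 12 bp
  [175,185): 10 bp
  [185,194): 9 bp
  [194,204): 10 bp
  [204,214): 10 bp
  [214,228): 14 bp
  [228,238): 10 bp
  [238,247): 9 bp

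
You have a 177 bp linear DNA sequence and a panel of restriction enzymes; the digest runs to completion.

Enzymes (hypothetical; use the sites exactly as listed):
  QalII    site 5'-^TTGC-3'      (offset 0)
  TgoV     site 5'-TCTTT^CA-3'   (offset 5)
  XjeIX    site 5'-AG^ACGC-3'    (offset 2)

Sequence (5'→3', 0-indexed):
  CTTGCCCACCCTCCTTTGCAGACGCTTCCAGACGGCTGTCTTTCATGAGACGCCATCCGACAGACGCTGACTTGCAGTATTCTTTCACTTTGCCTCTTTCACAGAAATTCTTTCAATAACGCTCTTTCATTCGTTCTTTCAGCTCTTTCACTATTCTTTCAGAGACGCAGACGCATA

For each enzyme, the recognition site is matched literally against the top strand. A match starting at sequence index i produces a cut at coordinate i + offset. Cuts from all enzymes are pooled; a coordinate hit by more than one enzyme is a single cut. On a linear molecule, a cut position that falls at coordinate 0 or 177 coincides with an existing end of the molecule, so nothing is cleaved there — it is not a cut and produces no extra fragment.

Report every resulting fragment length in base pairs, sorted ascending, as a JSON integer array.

[1,4,5,6,6,6,7,8,9,10,11,12,14,14,14,14,14,22]

Scan for sites:
  QalII (TTGC, off=0): starts [1, 15, 71, 89] → cuts [1, 15, 71, 89]
  TgoV (TCTTTCA, off=5): starts [38, 80, 94, 108, 122, 134, 143, 154] → cuts [43, 85, 99, 113, 127, 139, 148, 159]
  XjeIX (AGACGC, off=2): starts [19, 47, 61, 162, 168] → cuts [21, 49, 63, 164, 170]

Pooled cuts: [1, 15, 21, 43, 49, 63, 71, 85, 89, 99, 113, 127, 139, 148, 159, 164, 170]

Fragment lengths:
  [0,1): 1 bp
  [1,15): 14 bp
  [15,21): 6 bp
  [21,43): 22 bp
  [43,49): 6 bp
  [49,63): 14 bp
  [63,71): 8 bp
  [71,85): 14 bp
  [85,89): 4 bp
  [89,99): 10 bp
  [99,113): 14 bp
  [113,127): 14 bp
  [127,139): 12 bp
  [139,148): 9 bp
  [148,159): 11 bp
  [159,164): 5 bp
  [164,170): 6 bp
  [170,177): 7 bp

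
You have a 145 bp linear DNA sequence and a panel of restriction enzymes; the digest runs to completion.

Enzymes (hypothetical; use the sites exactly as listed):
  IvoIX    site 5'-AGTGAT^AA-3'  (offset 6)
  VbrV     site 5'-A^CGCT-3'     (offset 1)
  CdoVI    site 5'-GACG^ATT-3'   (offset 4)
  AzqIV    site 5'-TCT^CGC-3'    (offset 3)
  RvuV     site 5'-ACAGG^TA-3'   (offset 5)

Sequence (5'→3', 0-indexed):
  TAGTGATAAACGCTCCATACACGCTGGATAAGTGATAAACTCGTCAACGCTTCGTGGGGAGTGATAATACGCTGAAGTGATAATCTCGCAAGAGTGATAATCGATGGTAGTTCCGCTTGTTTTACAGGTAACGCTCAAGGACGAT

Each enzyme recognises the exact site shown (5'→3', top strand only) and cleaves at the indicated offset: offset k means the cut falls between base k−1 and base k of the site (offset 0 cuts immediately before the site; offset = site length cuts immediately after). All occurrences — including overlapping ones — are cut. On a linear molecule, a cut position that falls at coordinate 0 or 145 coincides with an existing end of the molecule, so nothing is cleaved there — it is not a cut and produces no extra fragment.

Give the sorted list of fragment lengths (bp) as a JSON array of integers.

[3,3,4,5,7,11,11,12,12,14,15,18,30]

Site scan:
  IvoIX AGTGATAA/6: at [1, 30, 59, 75, 92] ⇒ [7, 36, 65, 81, 98]
  VbrV ACGCT/1: at [9, 20, 46, 68, 130] ⇒ [10, 21, 47, 69, 131]
  CdoVI (GACGATT, off=4): no sites
  AzqIV TCTCGC/3: at [83] ⇒ [86]
  RvuV ACAGGTA/5: at [123] ⇒ [128]

Pooled cuts: [7, 10, 21, 36, 47, 65, 69, 81, 86, 98, 128, 131]

Fragment lengths:
  [0,7): 7 bp
  [7,10): 3 bp
  [10,21): 11 bp
  [21,36): 15 bp
  [36,47): 11 bp
  [47,65): 18 bp
  [65,69): 4 bp
  [69,81): 12 bp
  [81,86): 5 bp
  [86,98): 12 bp
  [98,128): 30 bp
  [128,131): 3 bp
  [131,145): 14 bp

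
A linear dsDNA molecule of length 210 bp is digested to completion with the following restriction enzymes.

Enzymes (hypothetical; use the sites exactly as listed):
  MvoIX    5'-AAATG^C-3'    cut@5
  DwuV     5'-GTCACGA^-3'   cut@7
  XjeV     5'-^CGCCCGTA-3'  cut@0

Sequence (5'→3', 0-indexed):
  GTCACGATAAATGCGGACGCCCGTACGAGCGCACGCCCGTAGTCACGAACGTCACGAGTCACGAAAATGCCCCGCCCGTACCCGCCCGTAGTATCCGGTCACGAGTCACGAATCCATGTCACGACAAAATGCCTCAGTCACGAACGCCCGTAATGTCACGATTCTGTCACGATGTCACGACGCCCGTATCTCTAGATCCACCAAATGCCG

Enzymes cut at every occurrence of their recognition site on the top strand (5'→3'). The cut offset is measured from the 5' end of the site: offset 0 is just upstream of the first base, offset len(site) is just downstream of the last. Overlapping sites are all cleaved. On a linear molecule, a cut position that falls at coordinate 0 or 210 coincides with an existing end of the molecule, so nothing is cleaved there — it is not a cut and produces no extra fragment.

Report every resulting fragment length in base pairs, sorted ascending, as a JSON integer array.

[1,3,3,4,5,6,7,7,7,7,8,9,10,11,12,13,15,16,17,22,27]

Site scan:
  MvoIX (AAATGC, off=5): starts [8, 64, 126, 202] → cuts [13, 69, 131, 207]
  DwuV (GTCACGA, off=7): starts [0, 41, 50, 57, 97, 104, 117, 136, 154, 165, 173] → cuts [7, 48, 57, 64, 104, 111, 124, 143, 161, 172, 180]
  XjeV (CGCCCGTA, off=0): starts [17, 33, 72, 82, 144, 180] → cuts [17, 33, 72, 82, 144, 180]

All cut coordinates (distinct, sorted): [7, 13, 17, 33, 48, 57, 64, 69, 72, 82, 104, 111, 124, 131, 143, 144, 161, 172, 180, 207]

Fragments:
  [0,7): 7 bp
  [7,13): 6 bp
  [13,17): 4 bp
  [17,33): 16 bp
  [33,48): 15 bp
  [48,57): 9 bp
  [57,64): 7 bp
  [64,69): 5 bp
  [69,72): 3 bp
  [72,82): 10 bp
  [82,104): 22 bp
  [104,111): 7 bp
  [111,124): 13 bp
  [124,131): 7 bp
  [131,143): 12 bp
  [143,144): 1 bp
  [144,161): 17 bp
  [161,172): 11 bp
  [172,180): 8 bp
  [180,207): 27 bp
  [207,210): 3 bp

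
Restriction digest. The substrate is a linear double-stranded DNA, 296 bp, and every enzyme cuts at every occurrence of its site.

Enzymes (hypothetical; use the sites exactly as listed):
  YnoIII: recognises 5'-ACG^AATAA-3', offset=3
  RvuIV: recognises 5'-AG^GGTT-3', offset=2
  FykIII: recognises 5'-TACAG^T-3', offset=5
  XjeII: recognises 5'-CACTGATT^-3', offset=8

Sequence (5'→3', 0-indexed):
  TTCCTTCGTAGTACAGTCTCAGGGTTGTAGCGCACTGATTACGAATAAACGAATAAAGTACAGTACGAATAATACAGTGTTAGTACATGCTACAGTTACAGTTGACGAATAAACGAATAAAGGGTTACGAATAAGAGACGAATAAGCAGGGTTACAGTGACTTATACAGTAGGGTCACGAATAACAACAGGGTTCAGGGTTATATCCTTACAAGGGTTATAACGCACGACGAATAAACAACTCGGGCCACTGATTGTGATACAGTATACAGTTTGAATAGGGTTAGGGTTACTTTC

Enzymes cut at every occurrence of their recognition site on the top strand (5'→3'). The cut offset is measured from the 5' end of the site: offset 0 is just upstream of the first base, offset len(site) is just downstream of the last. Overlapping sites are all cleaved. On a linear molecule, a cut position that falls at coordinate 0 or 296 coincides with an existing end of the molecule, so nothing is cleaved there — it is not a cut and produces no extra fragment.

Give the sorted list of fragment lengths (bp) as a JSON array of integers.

[3,4,6,6,6,6,7,7,7,7,8,8,8,9,9,9,10,10,10,11,11,12,12,16,17,17,18,18,24]

Site scan:
  YnoIII (ACGAATAA, off=3): starts [40, 48, 64, 104, 112, 126, 137, 176, 228] → cuts [43, 51, 67, 107, 115, 129, 140, 179, 231]
  RvuIV (AGGGTT, off=2): starts [20, 120, 147, 188, 195, 212, 278, 284] → cuts [22, 122, 149, 190, 197, 214, 280, 286]
  FykIII (TACAGT, off=5): starts [11, 58, 72, 90, 96, 152, 164, 259, 266] → cuts [16, 63, 77, 95, 101, 157, 169, 264, 271]
  XjeII (CACTGATT, off=8): starts [32, 247] → cuts [40, 255]

All cut coordinates (distinct, sorted): [16, 22, 40, 43, 51, 63, 67, 77, 95, 101, 107, 115, 122, 129, 140, 149, 157, 169, 179, 190, 197, 214, 231, 255, 264, 271, 280, 286]

Fragment lengths:
  [0,16): 16 bp
  [16,22): 6 bp
  [22,40): 18 bp
  [40,43): 3 bp
  [43,51): 8 bp
  [51,63): 12 bp
  [63,67): 4 bp
  [67,77): 10 bp
  [77,95): 18 bp
  [95,101): 6 bp
  [101,107): 6 bp
  [107,115): 8 bp
  [115,122): 7 bp
  [122,129): 7 bp
  [129,140): 11 bp
  [140,149): 9 bp
  [149,157): 8 bp
  [157,169): 12 bp
  [169,179): 10 bp
  [179,190): 11 bp
  [190,197): 7 bp
  [197,214): 17 bp
  [214,231): 17 bp
  [231,255): 24 bp
  [255,264): 9 bp
  [264,271): 7 bp
  [271,280): 9 bp
  [280,286): 6 bp
  [286,296): 10 bp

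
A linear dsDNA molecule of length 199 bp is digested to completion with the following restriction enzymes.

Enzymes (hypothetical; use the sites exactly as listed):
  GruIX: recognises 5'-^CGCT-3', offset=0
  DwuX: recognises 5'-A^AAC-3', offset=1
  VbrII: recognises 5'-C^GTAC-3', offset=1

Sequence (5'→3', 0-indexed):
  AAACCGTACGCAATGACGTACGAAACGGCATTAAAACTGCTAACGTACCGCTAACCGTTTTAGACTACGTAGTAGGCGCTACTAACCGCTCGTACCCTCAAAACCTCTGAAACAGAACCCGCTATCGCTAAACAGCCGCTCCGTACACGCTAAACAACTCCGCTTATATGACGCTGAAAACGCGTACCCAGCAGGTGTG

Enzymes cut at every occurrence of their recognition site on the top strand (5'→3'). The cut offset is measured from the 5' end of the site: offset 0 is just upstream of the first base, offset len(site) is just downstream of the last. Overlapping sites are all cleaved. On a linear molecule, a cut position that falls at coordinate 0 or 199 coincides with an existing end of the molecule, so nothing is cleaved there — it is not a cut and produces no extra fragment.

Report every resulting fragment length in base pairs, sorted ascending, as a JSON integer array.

Scan for sites:
  GruIX CGCT/0: at [48, 76, 86, 119, 125, 136, 147, 160, 171] ⇒ [48, 76, 86, 119, 125, 136, 147, 160, 171]
  DwuX AAAC/1: at [0, 22, 33, 100, 109, 129, 151, 177] ⇒ [1, 23, 34, 101, 110, 130, 152, 178]
  VbrII CGTAC/1: at [4, 16, 43, 90, 141, 182] ⇒ [5, 17, 44, 91, 142, 183]

All cut coordinates (distinct, sorted): [1, 5, 17, 23, 34, 44, 48, 76, 86, 91, 101, 110, 119, 125, 130, 136, 142, 147, 152, 160, 171, 178, 183]

Fragment lengths:
  [0,1): 1 bp
  [1,5): 4 bp
  [5,17): 12 bp
  [17,23): 6 bp
  [23,34): 11 bp
  [34,44): 10 bp
  [44,48): 4 bp
  [48,76): 28 bp
  [76,86): 10 bp
  [86,91): 5 bp
  [91,101): 10 bp
  [101,110): 9 bp
  [110,119): 9 bp
  [119,125): 6 bp
  [125,130): 5 bp
  [130,136): 6 bp
  [136,142): 6 bp
  [142,147): 5 bp
  [147,152): 5 bp
  [152,160): 8 bp
  [160,171): 11 bp
  [171,178): 7 bp
  [178,183): 5 bp
  [183,199): 16 bp

[1,4,4,5,5,5,5,5,6,6,6,6,7,8,9,9,10,10,10,11,11,12,16,28]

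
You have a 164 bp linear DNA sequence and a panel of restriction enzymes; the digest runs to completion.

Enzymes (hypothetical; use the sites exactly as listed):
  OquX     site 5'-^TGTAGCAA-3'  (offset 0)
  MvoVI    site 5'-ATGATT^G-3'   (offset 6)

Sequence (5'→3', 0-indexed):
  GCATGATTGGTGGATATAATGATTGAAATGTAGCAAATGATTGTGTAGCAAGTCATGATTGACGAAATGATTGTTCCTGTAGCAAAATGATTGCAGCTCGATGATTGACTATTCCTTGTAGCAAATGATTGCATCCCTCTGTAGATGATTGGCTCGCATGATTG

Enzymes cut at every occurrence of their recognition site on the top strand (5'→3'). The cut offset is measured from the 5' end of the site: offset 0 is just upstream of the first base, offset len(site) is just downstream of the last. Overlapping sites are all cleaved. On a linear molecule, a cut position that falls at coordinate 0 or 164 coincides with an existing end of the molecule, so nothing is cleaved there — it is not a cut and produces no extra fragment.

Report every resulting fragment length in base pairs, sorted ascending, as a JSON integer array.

Site scan:
  OquX TGTAGCAA/0: at [28, 43, 77, 116] ⇒ [28, 43, 77, 116]
  MvoVI ATGATTG/6: at [2, 18, 36, 54, 66, 86, 100, 124, 144, 157] ⇒ [8, 24, 42, 60, 72, 92, 106, 130, 150, 163]

All cut coordinates (distinct, sorted): [8, 24, 28, 42, 43, 60, 72, 77, 92, 106, 116, 130, 150, 163]

Fragments:
  [0,8): 8 bp
  [8,24): 16 bp
  [24,28): 4 bp
  [28,42): 14 bp
  [42,43): 1 bp
  [43,60): 17 bp
  [60,72): 12 bp
  [72,77): 5 bp
  [77,92): 15 bp
  [92,106): 14 bp
  [106,116): 10 bp
  [116,130): 14 bp
  [130,150): 20 bp
  [150,163): 13 bp
  [163,164): 1 bp

[1,1,4,5,8,10,12,13,14,14,14,15,16,17,20]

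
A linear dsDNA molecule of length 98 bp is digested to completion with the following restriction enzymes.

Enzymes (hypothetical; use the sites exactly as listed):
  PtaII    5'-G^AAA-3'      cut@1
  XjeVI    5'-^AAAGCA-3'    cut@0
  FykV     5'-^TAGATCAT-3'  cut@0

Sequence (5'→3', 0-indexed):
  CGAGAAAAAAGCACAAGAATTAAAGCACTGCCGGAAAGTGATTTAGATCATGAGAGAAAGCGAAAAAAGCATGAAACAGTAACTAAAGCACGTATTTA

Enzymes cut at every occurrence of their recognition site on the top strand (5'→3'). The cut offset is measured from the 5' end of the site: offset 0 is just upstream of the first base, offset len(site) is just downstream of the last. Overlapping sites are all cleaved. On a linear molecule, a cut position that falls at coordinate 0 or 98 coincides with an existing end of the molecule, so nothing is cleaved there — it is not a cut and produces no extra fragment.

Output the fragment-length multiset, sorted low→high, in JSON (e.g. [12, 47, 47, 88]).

Per-enzyme occurrences:
  PtaII GAAA/1: at [3, 33, 55, 61, 72] ⇒ [4, 34, 56, 62, 73]
  XjeVI AAAGCA/0: at [7, 21, 65, 84] ⇒ [7, 21, 65, 84]
  FykV TAGATCAT/0: at [43] ⇒ [43]

All cut coordinates (distinct, sorted): [4, 7, 21, 34, 43, 56, 62, 65, 73, 84]

Fragments:
  [0,4): 4 bp
  [4,7): 3 bp
  [7,21): 14 bp
  [21,34): 13 bp
  [34,43): 9 bp
  [43,56): 13 bp
  [56,62): 6 bp
  [62,65): 3 bp
  [65,73): 8 bp
  [73,84): 11 bp
  [84,98): 14 bp

[3,3,4,6,8,9,11,13,13,14,14]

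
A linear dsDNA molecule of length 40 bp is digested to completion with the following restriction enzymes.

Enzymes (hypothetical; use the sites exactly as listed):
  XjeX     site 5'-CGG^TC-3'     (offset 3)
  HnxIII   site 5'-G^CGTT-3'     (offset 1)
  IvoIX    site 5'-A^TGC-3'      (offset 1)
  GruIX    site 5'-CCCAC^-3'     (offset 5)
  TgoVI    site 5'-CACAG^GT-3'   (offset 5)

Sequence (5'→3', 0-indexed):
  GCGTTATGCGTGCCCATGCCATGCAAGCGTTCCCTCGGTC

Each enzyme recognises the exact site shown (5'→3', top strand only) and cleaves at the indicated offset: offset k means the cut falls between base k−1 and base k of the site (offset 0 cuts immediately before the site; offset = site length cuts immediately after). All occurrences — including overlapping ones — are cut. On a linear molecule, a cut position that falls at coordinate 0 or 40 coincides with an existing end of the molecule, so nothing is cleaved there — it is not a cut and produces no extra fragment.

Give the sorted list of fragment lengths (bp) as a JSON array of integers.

[1,2,5,5,6,10,11]

Scan for sites:
  XjeX CGGTC/3: at [35] ⇒ [38]
  HnxIII GCGTT/1: at [0, 26] ⇒ [1, 27]
  IvoIX ATGC/1: at [5, 15, 20] ⇒ [6, 16, 21]
  GruIX (CCCAC, off=5): no sites
  TgoVI (CACAGGT, off=5): no sites

All cut coordinates (distinct, sorted): [1, 6, 16, 21, 27, 38]

Fragment lengths:
  [0,1): 1 bp
  [1,6): 5 bp
  [6,16): 10 bp
  [16,21): 5 bp
  [21,27): 6 bp
  [27,38): 11 bp
  [38,40): 2 bp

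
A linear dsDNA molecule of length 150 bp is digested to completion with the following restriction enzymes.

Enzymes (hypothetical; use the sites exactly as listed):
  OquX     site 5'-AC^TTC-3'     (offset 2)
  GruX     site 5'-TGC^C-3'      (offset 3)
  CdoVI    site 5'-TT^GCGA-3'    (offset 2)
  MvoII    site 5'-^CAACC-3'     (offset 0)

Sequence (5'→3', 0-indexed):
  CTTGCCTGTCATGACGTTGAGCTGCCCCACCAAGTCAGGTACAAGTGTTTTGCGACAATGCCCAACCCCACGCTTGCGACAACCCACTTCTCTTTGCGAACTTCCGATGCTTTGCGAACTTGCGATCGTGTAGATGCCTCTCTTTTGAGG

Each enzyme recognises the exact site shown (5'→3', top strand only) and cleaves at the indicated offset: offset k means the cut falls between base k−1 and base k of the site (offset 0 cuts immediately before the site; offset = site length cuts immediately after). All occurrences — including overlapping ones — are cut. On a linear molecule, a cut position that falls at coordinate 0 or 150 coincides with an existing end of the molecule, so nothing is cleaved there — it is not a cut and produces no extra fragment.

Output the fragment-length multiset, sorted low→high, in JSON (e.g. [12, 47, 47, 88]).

Site scan:
  OquX (ACTTC, off=2): starts [85, 99] → cuts [87, 101]
  GruX (TGCC, off=3): starts [2, 22, 58, 134] → cuts [5, 25, 61, 137]
  CdoVI (TTGCGA, off=2): starts [49, 73, 93, 111, 119] → cuts [51, 75, 95, 113, 121]
  MvoII (CAACC, off=0): starts [62, 79] → cuts [62, 79]

All cut coordinates (distinct, sorted): [5, 25, 51, 61, 62, 75, 79, 87, 95, 101, 113, 121, 137]

Fragment lengths:
  [0,5): 5 bp
  [5,25): 20 bp
  [25,51): 26 bp
  [51,61): 10 bp
  [61,62): 1 bp
  [62,75): 13 bp
  [75,79): 4 bp
  [79,87): 8 bp
  [87,95): 8 bp
  [95,101): 6 bp
  [101,113): 12 bp
  [113,121): 8 bp
  [121,137): 16 bp
  [137,150): 13 bp

[1,4,5,6,8,8,8,10,12,13,13,16,20,26]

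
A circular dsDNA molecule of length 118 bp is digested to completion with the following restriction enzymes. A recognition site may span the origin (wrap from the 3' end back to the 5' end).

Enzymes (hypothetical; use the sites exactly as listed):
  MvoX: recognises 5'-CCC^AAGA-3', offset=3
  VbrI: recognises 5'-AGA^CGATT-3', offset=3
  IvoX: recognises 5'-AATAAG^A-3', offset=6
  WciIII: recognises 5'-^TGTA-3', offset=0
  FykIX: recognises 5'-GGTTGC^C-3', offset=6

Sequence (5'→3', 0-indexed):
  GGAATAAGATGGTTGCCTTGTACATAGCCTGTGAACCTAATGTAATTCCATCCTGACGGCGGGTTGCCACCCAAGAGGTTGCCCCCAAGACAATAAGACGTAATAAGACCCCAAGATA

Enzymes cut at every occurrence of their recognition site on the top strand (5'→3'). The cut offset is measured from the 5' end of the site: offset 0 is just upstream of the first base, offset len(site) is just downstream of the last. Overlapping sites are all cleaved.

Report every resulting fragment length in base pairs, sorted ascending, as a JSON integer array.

[2,4,5,5,8,10,10,11,14,22,27]

Site scan:
  MvoX (CCCAAGA, off=3): starts [69, 83, 109] → cuts [72, 86, 112]
  VbrI (AGACGATT, off=3): no sites
  IvoX (AATAAGA, off=6): starts [2, 91, 101] → cuts [8, 97, 107]
  WciIII (TGTA, off=0): starts [18, 40] → cuts [18, 40]
  FykIX (GGTTGCC, off=6): starts [10, 61, 76] → cuts [16, 67, 82]

All cut coordinates (distinct, sorted): [8, 16, 18, 40, 67, 72, 82, 86, 97, 107, 112]

Fragment lengths:
  8→16: 8 bp
  16→18: 2 bp
  18→40: 22 bp
  40→67: 27 bp
  67→72: 5 bp
  72→82: 10 bp
  82→86: 4 bp
  86→97: 11 bp
  97→107: 10 bp
  107→112: 5 bp
  112→8 (wrap): 118-112+8 = 14 bp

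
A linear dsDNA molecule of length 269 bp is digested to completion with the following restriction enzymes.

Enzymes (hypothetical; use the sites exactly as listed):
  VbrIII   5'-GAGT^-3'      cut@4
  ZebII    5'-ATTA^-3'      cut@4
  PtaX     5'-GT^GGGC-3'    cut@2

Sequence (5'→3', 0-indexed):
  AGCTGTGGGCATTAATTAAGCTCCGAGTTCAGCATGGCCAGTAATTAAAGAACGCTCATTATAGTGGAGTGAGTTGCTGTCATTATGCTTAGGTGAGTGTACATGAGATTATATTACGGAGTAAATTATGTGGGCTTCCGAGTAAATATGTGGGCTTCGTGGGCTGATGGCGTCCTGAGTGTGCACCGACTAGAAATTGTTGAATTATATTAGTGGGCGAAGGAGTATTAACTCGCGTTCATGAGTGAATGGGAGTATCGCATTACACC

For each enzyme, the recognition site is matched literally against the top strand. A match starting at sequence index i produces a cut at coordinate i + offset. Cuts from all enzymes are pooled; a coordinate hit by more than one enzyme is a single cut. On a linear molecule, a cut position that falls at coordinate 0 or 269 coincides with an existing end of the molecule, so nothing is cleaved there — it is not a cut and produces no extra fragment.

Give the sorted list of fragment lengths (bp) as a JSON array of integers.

[2,3,4,4,4,4,5,5,6,6,6,8,8,9,9,9,10,10,11,12,12,13,13,14,16,19,20,27]

Site scan:
  VbrIII GAGT/4: at [24, 66, 70, 94, 118, 139, 176, 222, 242, 252] ⇒ [28, 70, 74, 98, 122, 143, 180, 226, 246, 256]
  ZebII ATTA/4: at [10, 14, 43, 57, 81, 107, 112, 124, 203, 208, 226, 261] ⇒ [14, 18, 47, 61, 85, 111, 116, 128, 207, 212, 230, 265]
  PtaX GTGGGC/2: at [4, 129, 149, 158, 212] ⇒ [6, 131, 151, 160, 214]

Pooled cuts: [6, 14, 18, 28, 47, 61, 70, 74, 85, 98, 111, 116, 122, 128, 131, 143, 151, 160, 180, 207, 212, 214, 226, 230, 246, 256, 265]

Fragments:
  [0,6): 6 bp
  [6,14): 8 bp
  [14,18): 4 bp
  [18,28): 10 bp
  [28,47): 19 bp
  [47,61): 14 bp
  [61,70): 9 bp
  [70,74): 4 bp
  [74,85): 11 bp
  [85,98): 13 bp
  [98,111): 13 bp
  [111,116): 5 bp
  [116,122): 6 bp
  [122,128): 6 bp
  [128,131): 3 bp
  [131,143): 12 bp
  [143,151): 8 bp
  [151,160): 9 bp
  [160,180): 20 bp
  [180,207): 27 bp
  [207,212): 5 bp
  [212,214): 2 bp
  [214,226): 12 bp
  [226,230): 4 bp
  [230,246): 16 bp
  [246,256): 10 bp
  [256,265): 9 bp
  [265,269): 4 bp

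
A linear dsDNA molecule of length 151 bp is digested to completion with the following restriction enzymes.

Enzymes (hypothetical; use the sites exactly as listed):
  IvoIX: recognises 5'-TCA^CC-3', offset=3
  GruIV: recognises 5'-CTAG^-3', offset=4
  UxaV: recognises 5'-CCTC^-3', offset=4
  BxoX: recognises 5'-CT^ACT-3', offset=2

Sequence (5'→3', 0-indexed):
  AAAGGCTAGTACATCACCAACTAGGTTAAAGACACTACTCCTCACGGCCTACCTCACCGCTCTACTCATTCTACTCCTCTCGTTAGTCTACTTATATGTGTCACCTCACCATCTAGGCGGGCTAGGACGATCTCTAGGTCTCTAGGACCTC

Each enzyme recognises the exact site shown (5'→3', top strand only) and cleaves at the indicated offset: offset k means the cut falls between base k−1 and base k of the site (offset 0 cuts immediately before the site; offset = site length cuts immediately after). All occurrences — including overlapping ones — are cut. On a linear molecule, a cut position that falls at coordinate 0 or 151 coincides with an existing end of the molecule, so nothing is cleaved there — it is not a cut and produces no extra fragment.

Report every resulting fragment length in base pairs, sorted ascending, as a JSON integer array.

Per-enzyme occurrences:
  IvoIX TCACC/3: at [13, 53, 100, 105] ⇒ [16, 56, 103, 108]
  GruIV CTAG/4: at [5, 20, 112, 121, 133, 141] ⇒ [9, 24, 116, 125, 137, 145]
  UxaV CCTC/4: at [39, 51, 75, 103, 147] ⇒ [43, 55, 79, 107] (position 151 is a terminus of the linear molecule — no cut)
  BxoX CTACT/2: at [34, 61, 70, 87] ⇒ [36, 63, 72, 89]

All cut coordinates (distinct, sorted): [9, 16, 24, 36, 43, 55, 56, 63, 72, 79, 89, 103, 107, 108, 116, 125, 137, 145]

Fragments:
  [0,9): 9 bp
  [9,16): 7 bp
  [16,24): 8 bp
  [24,36): 12 bp
  [36,43): 7 bp
  [43,55): 12 bp
  [55,56): 1 bp
  [56,63): 7 bp
  [63,72): 9 bp
  [72,79): 7 bp
  [79,89): 10 bp
  [89,103): 14 bp
  [103,107): 4 bp
  [107,108): 1 bp
  [108,116): 8 bp
  [116,125): 9 bp
  [125,137): 12 bp
  [137,145): 8 bp
  [145,151): 6 bp

[1,1,4,6,7,7,7,7,8,8,8,9,9,9,10,12,12,12,14]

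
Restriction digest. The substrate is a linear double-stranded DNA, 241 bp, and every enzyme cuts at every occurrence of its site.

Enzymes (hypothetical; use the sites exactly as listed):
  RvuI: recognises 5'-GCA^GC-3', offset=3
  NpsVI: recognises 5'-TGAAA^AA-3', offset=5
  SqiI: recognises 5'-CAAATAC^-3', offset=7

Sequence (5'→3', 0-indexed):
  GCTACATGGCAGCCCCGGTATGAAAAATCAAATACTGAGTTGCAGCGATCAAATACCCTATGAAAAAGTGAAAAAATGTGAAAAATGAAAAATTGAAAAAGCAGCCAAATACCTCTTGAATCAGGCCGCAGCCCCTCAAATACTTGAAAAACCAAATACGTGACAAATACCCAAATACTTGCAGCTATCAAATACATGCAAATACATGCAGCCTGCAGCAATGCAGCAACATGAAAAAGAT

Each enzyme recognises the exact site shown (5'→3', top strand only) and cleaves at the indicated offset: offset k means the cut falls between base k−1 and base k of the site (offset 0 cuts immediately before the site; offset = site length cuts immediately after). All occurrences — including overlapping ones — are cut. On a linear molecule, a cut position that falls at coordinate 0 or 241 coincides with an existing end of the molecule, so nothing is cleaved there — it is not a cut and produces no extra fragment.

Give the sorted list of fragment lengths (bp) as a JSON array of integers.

Per-enzyme occurrences:
  RvuI (GCAGC, off=3): starts [8, 41, 100, 127, 180, 207, 214, 222] → cuts [11, 44, 103, 130, 183, 210, 217, 225]
  NpsVI (TGAAAAA, off=5): starts [20, 60, 68, 78, 85, 93, 144, 231] → cuts [25, 65, 73, 83, 90, 98, 149, 236]
  SqiI (CAAATAC, off=7): starts [28, 49, 105, 136, 152, 163, 171, 188, 198] → cuts [35, 56, 112, 143, 159, 170, 178, 195, 205]

All cut coordinates (distinct, sorted): [11, 25, 35, 44, 56, 65, 73, 83, 90, 98, 103, 112, 130, 143, 149, 159, 170, 178, 183, 195, 205, 210, 217, 225, 236]

Fragment lengths:
  [0,11): 11 bp
  [11,25): 14 bp
  [25,35): 10 bp
  [35,44): 9 bp
  [44,56): 12 bp
  [56,65): 9 bp
  [65,73): 8 bp
  [73,83): 10 bp
  [83,90): 7 bp
  [90,98): 8 bp
  [98,103): 5 bp
  [103,112): 9 bp
  [112,130): 18 bp
  [130,143): 13 bp
  [143,149): 6 bp
  [149,159): 10 bp
  [159,170): 11 bp
  [170,178): 8 bp
  [178,183): 5 bp
  [183,195): 12 bp
  [195,205): 10 bp
  [205,210): 5 bp
  [210,217): 7 bp
  [217,225): 8 bp
  [225,236): 11 bp
  [236,241): 5 bp

[5,5,5,5,6,7,7,8,8,8,8,9,9,9,10,10,10,10,11,11,11,12,12,13,14,18]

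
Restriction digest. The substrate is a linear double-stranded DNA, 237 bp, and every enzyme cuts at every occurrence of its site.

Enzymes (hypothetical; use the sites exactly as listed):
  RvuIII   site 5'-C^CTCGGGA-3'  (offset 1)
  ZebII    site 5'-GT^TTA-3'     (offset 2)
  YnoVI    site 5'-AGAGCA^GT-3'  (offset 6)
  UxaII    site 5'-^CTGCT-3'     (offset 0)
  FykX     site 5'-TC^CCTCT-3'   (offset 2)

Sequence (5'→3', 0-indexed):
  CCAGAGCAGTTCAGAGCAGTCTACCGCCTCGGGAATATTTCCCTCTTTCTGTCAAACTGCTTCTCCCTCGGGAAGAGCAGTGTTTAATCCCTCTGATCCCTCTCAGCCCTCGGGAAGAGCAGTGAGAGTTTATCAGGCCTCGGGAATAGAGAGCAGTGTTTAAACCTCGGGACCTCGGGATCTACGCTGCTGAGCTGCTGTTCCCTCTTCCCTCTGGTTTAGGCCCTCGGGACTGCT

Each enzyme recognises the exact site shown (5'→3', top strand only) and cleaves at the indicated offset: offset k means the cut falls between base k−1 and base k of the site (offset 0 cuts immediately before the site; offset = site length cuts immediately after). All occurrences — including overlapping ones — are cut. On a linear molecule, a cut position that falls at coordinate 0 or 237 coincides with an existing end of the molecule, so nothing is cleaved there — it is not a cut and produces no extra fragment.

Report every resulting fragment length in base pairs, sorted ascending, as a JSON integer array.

Scan for sites:
  RvuIII CCTCGGGA/1: at [26, 65, 107, 137, 164, 172, 224] ⇒ [27, 66, 108, 138, 165, 173, 225]
  ZebII GTTTA/2: at [81, 127, 157, 216] ⇒ [83, 129, 159, 218]
  YnoVI AGAGCAGT/6: at [2, 12, 73, 115, 149] ⇒ [8, 18, 79, 121, 155]
  UxaII CTGCT/0: at [56, 186, 194, 232] ⇒ [56, 186, 194, 232]
  FykX TCCCTCT/2: at [39, 87, 96, 201, 208] ⇒ [41, 89, 98, 203, 210]

Pooled cuts: [8, 18, 27, 41, 56, 66, 79, 83, 89, 98, 108, 121, 129, 138, 155, 159, 165, 173, 186, 194, 203, 210, 218, 225, 232]

Fragments:
  [0,8): 8 bp
  [8,18): 10 bp
  [18,27): 9 bp
  [27,41): 14 bp
  [41,56): 15 bp
  [56,66): 10 bp
  [66,79): 13 bp
  [79,83): 4 bp
  [83,89): 6 bp
  [89,98): 9 bp
  [98,108): 10 bp
  [108,121): 13 bp
  [121,129): 8 bp
  [129,138): 9 bp
  [138,155): 17 bp
  [155,159): 4 bp
  [159,165): 6 bp
  [165,173): 8 bp
  [173,186): 13 bp
  [186,194): 8 bp
  [194,203): 9 bp
  [203,210): 7 bp
  [210,218): 8 bp
  [218,225): 7 bp
  [225,232): 7 bp
  [232,237): 5 bp

[4,4,5,6,6,7,7,7,8,8,8,8,8,9,9,9,9,10,10,10,13,13,13,14,15,17]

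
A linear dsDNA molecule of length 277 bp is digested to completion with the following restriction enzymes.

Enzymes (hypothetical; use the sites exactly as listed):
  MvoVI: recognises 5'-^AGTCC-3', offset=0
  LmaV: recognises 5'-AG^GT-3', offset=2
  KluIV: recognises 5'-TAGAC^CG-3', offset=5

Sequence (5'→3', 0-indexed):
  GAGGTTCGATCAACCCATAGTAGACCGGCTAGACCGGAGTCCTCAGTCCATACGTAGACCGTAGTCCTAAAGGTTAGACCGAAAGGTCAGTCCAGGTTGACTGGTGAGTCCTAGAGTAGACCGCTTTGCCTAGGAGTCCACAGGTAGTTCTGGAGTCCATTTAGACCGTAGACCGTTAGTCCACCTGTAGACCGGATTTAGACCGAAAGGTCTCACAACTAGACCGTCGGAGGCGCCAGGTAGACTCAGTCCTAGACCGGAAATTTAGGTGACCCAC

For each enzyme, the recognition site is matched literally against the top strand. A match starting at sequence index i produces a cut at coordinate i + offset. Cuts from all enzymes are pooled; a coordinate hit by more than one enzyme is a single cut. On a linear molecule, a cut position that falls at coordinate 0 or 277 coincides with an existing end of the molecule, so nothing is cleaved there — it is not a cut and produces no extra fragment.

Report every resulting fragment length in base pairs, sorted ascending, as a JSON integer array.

Scan for sites:
  MvoVI (AGTCC, off=0): starts [37, 44, 62, 88, 106, 134, 153, 177, 247] → cuts [37, 44, 62, 88, 106, 134, 153, 177, 247]
  LmaV (AGGT, off=2): starts [1, 70, 83, 93, 141, 207, 237, 266] → cuts [3, 72, 85, 95, 143, 209, 239, 268]
  KluIV (TAGACCG, off=5): starts [20, 29, 54, 74, 116, 161, 168, 187, 198, 219, 252] → cuts [25, 34, 59, 79, 121, 166, 173, 192, 203, 224, 257]

All cut coordinates (distinct, sorted): [3, 25, 34, 37, 44, 59, 62, 72, 79, 85, 88, 95, 106, 121, 134, 143, 153, 166, 173, 177, 192, 203, 209, 224, 239, 247, 257, 268]

Fragments:
  [0,3): 3 bp
  [3,25): 22 bp
  [25,34): 9 bp
  [34,37): 3 bp
  [37,44): 7 bp
  [44,59): 15 bp
  [59,62): 3 bp
  [62,72): 10 bp
  [72,79): 7 bp
  [79,85): 6 bp
  [85,88): 3 bp
  [88,95): 7 bp
  [95,106): 11 bp
  [106,121): 15 bp
  [121,134): 13 bp
  [134,143): 9 bp
  [143,153): 10 bp
  [153,166): 13 bp
  [166,173): 7 bp
  [173,177): 4 bp
  [177,192): 15 bp
  [192,203): 11 bp
  [203,209): 6 bp
  [209,224): 15 bp
  [224,239): 15 bp
  [239,247): 8 bp
  [247,257): 10 bp
  [257,268): 11 bp
  [268,277): 9 bp

[3,3,3,3,4,6,6,7,7,7,7,8,9,9,9,10,10,10,11,11,11,13,13,15,15,15,15,15,22]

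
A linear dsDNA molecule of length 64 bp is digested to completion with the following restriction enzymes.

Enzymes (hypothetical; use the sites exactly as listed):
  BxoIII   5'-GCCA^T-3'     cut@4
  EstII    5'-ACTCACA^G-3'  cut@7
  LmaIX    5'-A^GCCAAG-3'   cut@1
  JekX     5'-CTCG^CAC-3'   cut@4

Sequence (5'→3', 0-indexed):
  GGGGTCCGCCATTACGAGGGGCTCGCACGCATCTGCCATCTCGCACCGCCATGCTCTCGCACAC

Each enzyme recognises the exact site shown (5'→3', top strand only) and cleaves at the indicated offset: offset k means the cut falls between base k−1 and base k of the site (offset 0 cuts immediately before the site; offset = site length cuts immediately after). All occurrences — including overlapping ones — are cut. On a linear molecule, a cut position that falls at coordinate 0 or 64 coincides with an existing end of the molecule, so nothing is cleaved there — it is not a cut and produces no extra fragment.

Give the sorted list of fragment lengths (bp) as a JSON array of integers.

Site scan:
  BxoIII (GCCAT, off=4): starts [7, 34, 47] → cuts [11, 38, 51]
  EstII (ACTCACAG, off=7): no sites
  LmaIX (AGCCAAG, off=1): no sites
  JekX (CTCGCAC, off=4): starts [21, 39, 55] → cuts [25, 43, 59]

All cut coordinates (distinct, sorted): [11, 25, 38, 43, 51, 59]

Fragments:
  [0,11): 11 bp
  [11,25): 14 bp
  [25,38): 13 bp
  [38,43): 5 bp
  [43,51): 8 bp
  [51,59): 8 bp
  [59,64): 5 bp

[5,5,8,8,11,13,14]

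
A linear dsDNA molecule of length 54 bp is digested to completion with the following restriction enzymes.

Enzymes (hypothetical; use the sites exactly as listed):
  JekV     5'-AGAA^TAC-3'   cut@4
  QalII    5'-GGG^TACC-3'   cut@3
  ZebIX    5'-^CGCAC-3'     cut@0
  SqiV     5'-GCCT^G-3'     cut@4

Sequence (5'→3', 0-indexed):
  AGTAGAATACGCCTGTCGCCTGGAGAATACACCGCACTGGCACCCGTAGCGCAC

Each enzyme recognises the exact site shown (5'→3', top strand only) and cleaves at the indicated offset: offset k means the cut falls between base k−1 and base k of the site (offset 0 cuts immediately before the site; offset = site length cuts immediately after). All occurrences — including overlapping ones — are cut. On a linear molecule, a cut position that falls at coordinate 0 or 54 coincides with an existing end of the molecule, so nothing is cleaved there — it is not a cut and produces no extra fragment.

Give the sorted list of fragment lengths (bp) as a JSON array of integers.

[5,5,6,7,7,7,17]

Per-enzyme occurrences:
  JekV AGAATAC/4: at [3, 23] ⇒ [7, 27]
  QalII (GGGTACC, off=3): no sites
  ZebIX CGCAC/0: at [32, 49] ⇒ [32, 49]
  SqiV GCCTG/4: at [10, 17] ⇒ [14, 21]

Pooled cuts: [7, 14, 21, 27, 32, 49]

Fragments:
  [0,7): 7 bp
  [7,14): 7 bp
  [14,21): 7 bp
  [21,27): 6 bp
  [27,32): 5 bp
  [32,49): 17 bp
  [49,54): 5 bp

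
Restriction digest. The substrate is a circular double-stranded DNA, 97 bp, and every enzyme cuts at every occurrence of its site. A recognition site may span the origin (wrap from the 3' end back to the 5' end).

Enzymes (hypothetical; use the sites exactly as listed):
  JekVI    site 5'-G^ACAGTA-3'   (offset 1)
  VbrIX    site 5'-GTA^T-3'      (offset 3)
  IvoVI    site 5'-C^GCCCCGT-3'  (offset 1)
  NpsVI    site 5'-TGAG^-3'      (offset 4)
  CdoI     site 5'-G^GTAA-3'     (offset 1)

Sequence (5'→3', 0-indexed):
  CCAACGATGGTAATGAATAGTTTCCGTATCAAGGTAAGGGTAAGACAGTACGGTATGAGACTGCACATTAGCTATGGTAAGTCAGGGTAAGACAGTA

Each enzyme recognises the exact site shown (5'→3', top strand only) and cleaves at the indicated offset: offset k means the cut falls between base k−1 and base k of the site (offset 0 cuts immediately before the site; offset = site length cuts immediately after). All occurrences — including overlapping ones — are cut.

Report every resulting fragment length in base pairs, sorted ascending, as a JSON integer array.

[4,5,5,5,6,10,11,15,17,19]

Scan for sites:
  JekVI (GACAGTA, off=1): starts [43, 90] → cuts [44, 91]
  VbrIX (GTAT, off=3): starts [25, 52] → cuts [28, 55]
  IvoVI (CGCCCCGT, off=1): no sites
  NpsVI (TGAG, off=4): starts [55] → cuts [59]
  CdoI (GGTAA, off=1): starts [8, 32, 38, 75, 85] → cuts [9, 33, 39, 76, 86]

Pooled cuts: [9, 28, 33, 39, 44, 55, 59, 76, 86, 91]

Fragment lengths:
  9→28: 19 bp
  28→33: 5 bp
  33→39: 6 bp
  39→44: 5 bp
  44→55: 11 bp
  55→59: 4 bp
  59→76: 17 bp
  76→86: 10 bp
  86→91: 5 bp
  91→9 (wrap): 97-91+9 = 15 bp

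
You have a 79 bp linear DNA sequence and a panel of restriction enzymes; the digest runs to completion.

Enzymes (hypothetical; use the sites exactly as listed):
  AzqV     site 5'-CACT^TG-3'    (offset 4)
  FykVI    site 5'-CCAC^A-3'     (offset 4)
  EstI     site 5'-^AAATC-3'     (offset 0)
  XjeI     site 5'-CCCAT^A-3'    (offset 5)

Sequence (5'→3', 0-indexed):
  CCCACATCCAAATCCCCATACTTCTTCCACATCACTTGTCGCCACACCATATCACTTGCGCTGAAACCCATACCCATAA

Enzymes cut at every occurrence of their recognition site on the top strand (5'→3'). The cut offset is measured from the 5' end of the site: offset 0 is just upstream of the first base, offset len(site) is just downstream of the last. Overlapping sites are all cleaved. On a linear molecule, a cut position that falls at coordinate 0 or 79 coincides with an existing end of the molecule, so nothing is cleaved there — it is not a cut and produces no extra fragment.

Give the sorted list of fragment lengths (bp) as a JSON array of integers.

Site scan:
  AzqV (CACTTG, off=4): starts [32, 52] → cuts [36, 56]
  FykVI (CCACA, off=4): starts [1, 26, 41] → cuts [5, 30, 45]
  EstI (AAATC, off=0): starts [9] → cuts [9]
  XjeI (CCCATA, off=5): starts [14, 66, 72] → cuts [19, 71, 77]

All cut coordinates (distinct, sorted): [5, 9, 19, 30, 36, 45, 56, 71, 77]

Fragments:
  [0,5): 5 bp
  [5,9): 4 bp
  [9,19): 10 bp
  [19,30): 11 bp
  [30,36): 6 bp
  [36,45): 9 bp
  [45,56): 11 bp
  [56,71): 15 bp
  [71,77): 6 bp
  [77,79): 2 bp

[2,4,5,6,6,9,10,11,11,15]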